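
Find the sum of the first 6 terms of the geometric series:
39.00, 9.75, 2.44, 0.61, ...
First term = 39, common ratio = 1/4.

Sₙ = a(1 - rⁿ) / (1 - r)
S_6 = 39(1 - (1/4)^6) / (1 - (1/4))
S_6 = 39(1 - (1/4096)) / (3/4)
S_6 = 53235/1024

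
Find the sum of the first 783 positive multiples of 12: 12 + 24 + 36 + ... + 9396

Factor out 12: = 12(1 + 2 + ... + 783) = 12 × n(n+1)/2
= 12 × 783×784/2
= 12 × 306936
= 3683232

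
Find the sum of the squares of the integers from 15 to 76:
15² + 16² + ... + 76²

Use ∑_{k=1}^{n} k² = n(n+1)(2n+1)/6, then subtract the first 14 terms.
∑_{k=1}^{76} k² = 76×77×153/6 = 149226
∑_{k=1}^{14} k² = 14×15×29/6 = 1015
∑_{k=15}^{76} k² = 149226 - 1015 = 148211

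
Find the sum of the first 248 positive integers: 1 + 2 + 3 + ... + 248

Formula: ∑k = n(n+1)/2
= 248×249/2
= 61752/2
= 30876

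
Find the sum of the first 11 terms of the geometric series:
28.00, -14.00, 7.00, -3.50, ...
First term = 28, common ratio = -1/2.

Sₙ = a(1 - rⁿ) / (1 - r)
S_11 = 28(1 - (-1/2)^11) / (1 - (-1/2))
S_11 = 28(1 - (-1/2048)) / (3/2)
S_11 = 4781/256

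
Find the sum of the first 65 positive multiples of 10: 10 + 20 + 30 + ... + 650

Factor out 10: = 10(1 + 2 + ... + 65) = 10 × n(n+1)/2
= 10 × 65×66/2
= 10 × 2145
= 21450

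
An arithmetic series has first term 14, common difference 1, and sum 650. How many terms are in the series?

Using S = n/2 × [2a + (n-1)d]
650 = n/2 × [2(14) + (n-1)(1)]
650 = n/2 × [28 + 1n - 1]
1300 = n × [27 + 1n]
1n² + (27)n - 1300 = 0
Discriminant: Δ = (27)² - 4(1)(-1300) = 729 + 5200 = 5929
√Δ = 77
n = [-(27) + √Δ] / (2·1) = (-27 + 77) / 2 = 50 / 2 = 25
(The negative root is discarded since n must be a positive integer.)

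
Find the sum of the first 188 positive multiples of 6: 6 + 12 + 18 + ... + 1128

Factor out 6: = 6(1 + 2 + ... + 188) = 6 × n(n+1)/2
= 6 × 188×189/2
= 6 × 17766
= 106596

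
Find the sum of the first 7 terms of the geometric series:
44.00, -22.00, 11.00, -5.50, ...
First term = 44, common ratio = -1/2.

Sₙ = a(1 - rⁿ) / (1 - r)
S_7 = 44(1 - (-1/2)^7) / (1 - (-1/2))
S_7 = 44(1 - (-1/128)) / (3/2)
S_7 = 473/16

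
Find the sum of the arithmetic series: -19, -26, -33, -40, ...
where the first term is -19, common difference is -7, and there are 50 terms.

Sₙ = n/2 × (first + last)
Last term = a + (n-1)d = -19 + (50-1)×(-7) = -362
S_50 = 50/2 × (-19 + (-362))
S_50 = 50/2 × (-381) = -9525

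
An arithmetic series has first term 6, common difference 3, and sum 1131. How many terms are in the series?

Using S = n/2 × [2a + (n-1)d]
1131 = n/2 × [2(6) + (n-1)(3)]
1131 = n/2 × [12 + 3n - 3]
2262 = n × [9 + 3n]
3n² + (9)n - 2262 = 0
Discriminant: Δ = (9)² - 4(3)(-2262) = 81 + 27144 = 27225
√Δ = 165
n = [-(9) + √Δ] / (2·3) = (-9 + 165) / 6 = 156 / 6 = 26
(The negative root is discarded since n must be a positive integer.)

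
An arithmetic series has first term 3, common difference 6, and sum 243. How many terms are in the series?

Using S = n/2 × [2a + (n-1)d]
243 = n/2 × [2(3) + (n-1)(6)]
243 = n/2 × [6 + 6n - 6]
486 = n × [0 + 6n]
6n² + (0)n - 486 = 0
Discriminant: Δ = (0)² - 4(6)(-486) = 0 + 11664 = 11664
√Δ = 108
n = [-(0) + √Δ] / (2·6) = (0 + 108) / 12 = 108 / 12 = 9
(The negative root is discarded since n must be a positive integer.)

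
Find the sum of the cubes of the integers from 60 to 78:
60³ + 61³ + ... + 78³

Use ∑_{k=1}^{n} k³ = [n(n+1)/2]², then subtract the first 59 terms.
∑_{k=1}^{78} k³ = [78×79/2]² = 3081² = 9492561
∑_{k=1}^{59} k³ = [59×60/2]² = 1770² = 3132900
∑_{k=60}^{78} k³ = 9492561 - 3132900 = 6359661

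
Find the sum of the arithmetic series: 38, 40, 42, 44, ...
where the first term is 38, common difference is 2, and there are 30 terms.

Sₙ = n/2 × (first + last)
Last term = a + (n-1)d = 38 + (30-1)×2 = 96
S_30 = 30/2 × (38 + 96)
S_30 = 30/2 × 134 = 2010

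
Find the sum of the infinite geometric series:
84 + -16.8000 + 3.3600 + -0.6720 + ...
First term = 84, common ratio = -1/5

For |r| < 1, S = a / (1 - r)
S = 84 / (1 - (-1/5))
S = 84 / (6/5)
S = 70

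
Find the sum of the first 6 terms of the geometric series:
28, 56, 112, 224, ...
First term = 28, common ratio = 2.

Sₙ = a(1 - rⁿ) / (1 - r)
S_6 = 28(1 - 2^6) / (1 - 2)
S_6 = 28(1 - 64) / (-1)
S_6 = 1764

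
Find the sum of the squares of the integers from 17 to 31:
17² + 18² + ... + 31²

Use ∑_{k=1}^{n} k² = n(n+1)(2n+1)/6, then subtract the first 16 terms.
∑_{k=1}^{31} k² = 31×32×63/6 = 10416
∑_{k=1}^{16} k² = 16×17×33/6 = 1496
∑_{k=17}^{31} k² = 10416 - 1496 = 8920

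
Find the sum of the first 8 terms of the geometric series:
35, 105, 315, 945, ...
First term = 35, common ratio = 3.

Sₙ = a(1 - rⁿ) / (1 - r)
S_8 = 35(1 - 3^8) / (1 - 3)
S_8 = 35(1 - 6561) / (-2)
S_8 = 114800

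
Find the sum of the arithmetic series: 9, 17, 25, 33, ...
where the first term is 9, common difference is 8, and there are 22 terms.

Sₙ = n/2 × (first + last)
Last term = a + (n-1)d = 9 + (22-1)×8 = 177
S_22 = 22/2 × (9 + 177)
S_22 = 22/2 × 186 = 2046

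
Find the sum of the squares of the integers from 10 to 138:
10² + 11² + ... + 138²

Use ∑_{k=1}^{n} k² = n(n+1)(2n+1)/6, then subtract the first 9 terms.
∑_{k=1}^{138} k² = 138×139×277/6 = 885569
∑_{k=1}^{9} k² = 9×10×19/6 = 285
∑_{k=10}^{138} k² = 885569 - 285 = 885284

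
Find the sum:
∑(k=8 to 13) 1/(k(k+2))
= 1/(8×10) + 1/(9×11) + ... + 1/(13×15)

Partial fractions: 1/(k(k+2)) = (1/2)[1/k - 1/(k+2)]
Telescoping leaves the first two and last two terms:
= (1/2)[1/8 + 1/9 - 1/14 - 1/15]
= 247/5040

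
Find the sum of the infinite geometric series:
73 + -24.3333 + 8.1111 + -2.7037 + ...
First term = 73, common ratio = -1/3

For |r| < 1, S = a / (1 - r)
S = 73 / (1 - (-1/3))
S = 73 / (4/3)
S = 219/4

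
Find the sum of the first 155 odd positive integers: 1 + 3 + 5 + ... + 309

Sum of first n odd numbers = n²
= 155²
= 24025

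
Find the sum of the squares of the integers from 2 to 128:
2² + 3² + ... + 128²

Use ∑_{k=1}^{n} k² = n(n+1)(2n+1)/6, then subtract the first 1 terms.
∑_{k=1}^{128} k² = 128×129×257/6 = 707264
∑_{k=1}^{1} k² = 1×2×3/6 = 1
∑_{k=2}^{128} k² = 707264 - 1 = 707263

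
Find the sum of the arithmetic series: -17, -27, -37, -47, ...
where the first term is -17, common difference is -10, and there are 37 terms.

Sₙ = n/2 × (first + last)
Last term = a + (n-1)d = -17 + (37-1)×(-10) = -377
S_37 = 37/2 × (-17 + (-377))
S_37 = 37/2 × (-394) = -7289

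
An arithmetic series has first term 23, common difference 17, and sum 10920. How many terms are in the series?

Using S = n/2 × [2a + (n-1)d]
10920 = n/2 × [2(23) + (n-1)(17)]
10920 = n/2 × [46 + 17n - 17]
21840 = n × [29 + 17n]
17n² + (29)n - 21840 = 0
Discriminant: Δ = (29)² - 4(17)(-21840) = 841 + 1485120 = 1485961
√Δ = 1219
n = [-(29) + √Δ] / (2·17) = (-29 + 1219) / 34 = 1190 / 34 = 35
(The negative root is discarded since n must be a positive integer.)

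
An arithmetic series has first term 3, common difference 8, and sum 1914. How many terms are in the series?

Using S = n/2 × [2a + (n-1)d]
1914 = n/2 × [2(3) + (n-1)(8)]
1914 = n/2 × [6 + 8n - 8]
3828 = n × [-2 + 8n]
8n² + (-2)n - 3828 = 0
Discriminant: Δ = (-2)² - 4(8)(-3828) = 4 + 122496 = 122500
√Δ = 350
n = [-(-2) + √Δ] / (2·8) = (2 + 350) / 16 = 352 / 16 = 22
(The negative root is discarded since n must be a positive integer.)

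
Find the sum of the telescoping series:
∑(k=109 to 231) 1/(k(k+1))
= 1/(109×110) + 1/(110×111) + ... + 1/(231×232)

Partial fractions: 1/(k(k+1)) = 1/k - 1/(k+1)
The series telescopes:
= (1/109 - 1/110) + (1/110 - 1/111) + ... + (1/231 - 1/232)
= 1/109 - 1/232
= 123/25288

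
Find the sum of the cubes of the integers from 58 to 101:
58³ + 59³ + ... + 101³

Use ∑_{k=1}^{n} k³ = [n(n+1)/2]², then subtract the first 57 terms.
∑_{k=1}^{101} k³ = [101×102/2]² = 5151² = 26532801
∑_{k=1}^{57} k³ = [57×58/2]² = 1653² = 2732409
∑_{k=58}^{101} k³ = 26532801 - 2732409 = 23800392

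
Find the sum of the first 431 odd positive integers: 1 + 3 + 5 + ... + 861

Sum of first n odd numbers = n²
= 431²
= 185761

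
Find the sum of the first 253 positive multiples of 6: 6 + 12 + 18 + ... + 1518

Factor out 6: = 6(1 + 2 + ... + 253) = 6 × n(n+1)/2
= 6 × 253×254/2
= 6 × 32131
= 192786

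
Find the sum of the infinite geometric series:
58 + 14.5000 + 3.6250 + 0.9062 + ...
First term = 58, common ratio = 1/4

For |r| < 1, S = a / (1 - r)
S = 58 / (1 - (1/4))
S = 58 / (3/4)
S = 232/3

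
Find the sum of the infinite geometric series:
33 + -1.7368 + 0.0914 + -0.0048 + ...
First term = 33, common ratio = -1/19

For |r| < 1, S = a / (1 - r)
S = 33 / (1 - (-1/19))
S = 33 / (20/19)
S = 627/20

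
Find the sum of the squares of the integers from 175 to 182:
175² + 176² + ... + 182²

Use ∑_{k=1}^{n} k² = n(n+1)(2n+1)/6, then subtract the first 174 terms.
∑_{k=1}^{182} k² = 182×183×365/6 = 2026115
∑_{k=1}^{174} k² = 174×175×349/6 = 1771175
∑_{k=175}^{182} k² = 2026115 - 1771175 = 254940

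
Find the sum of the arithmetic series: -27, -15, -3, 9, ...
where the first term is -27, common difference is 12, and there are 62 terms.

Sₙ = n/2 × (first + last)
Last term = a + (n-1)d = -27 + (62-1)×12 = 705
S_62 = 62/2 × (-27 + 705)
S_62 = 62/2 × 678 = 21018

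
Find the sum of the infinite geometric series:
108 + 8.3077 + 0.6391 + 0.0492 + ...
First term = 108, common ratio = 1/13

For |r| < 1, S = a / (1 - r)
S = 108 / (1 - (1/13))
S = 108 / (12/13)
S = 117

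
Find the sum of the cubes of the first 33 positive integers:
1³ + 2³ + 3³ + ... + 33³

Formula: ∑k³ = [n(n+1)/2]²
= [33×34/2]²
= 561²
= 314721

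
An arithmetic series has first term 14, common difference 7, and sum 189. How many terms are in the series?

Using S = n/2 × [2a + (n-1)d]
189 = n/2 × [2(14) + (n-1)(7)]
189 = n/2 × [28 + 7n - 7]
378 = n × [21 + 7n]
7n² + (21)n - 378 = 0
Discriminant: Δ = (21)² - 4(7)(-378) = 441 + 10584 = 11025
√Δ = 105
n = [-(21) + √Δ] / (2·7) = (-21 + 105) / 14 = 84 / 14 = 6
(The negative root is discarded since n must be a positive integer.)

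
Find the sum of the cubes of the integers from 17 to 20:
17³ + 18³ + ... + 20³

Use ∑_{k=1}^{n} k³ = [n(n+1)/2]², then subtract the first 16 terms.
∑_{k=1}^{20} k³ = [20×21/2]² = 210² = 44100
∑_{k=1}^{16} k³ = [16×17/2]² = 136² = 18496
∑_{k=17}^{20} k³ = 44100 - 18496 = 25604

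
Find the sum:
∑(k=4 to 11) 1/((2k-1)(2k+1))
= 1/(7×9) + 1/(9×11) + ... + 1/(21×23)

Partial fractions: 1/((2k-1)(2k+1)) = (1/2)[1/(2k-1) - 1/(2k+1)]
The series telescopes:
= (1/2)[1/7 - 1/23]
= 8/161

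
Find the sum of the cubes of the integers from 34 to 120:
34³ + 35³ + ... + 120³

Use ∑_{k=1}^{n} k³ = [n(n+1)/2]², then subtract the first 33 terms.
∑_{k=1}^{120} k³ = [120×121/2]² = 7260² = 52707600
∑_{k=1}^{33} k³ = [33×34/2]² = 561² = 314721
∑_{k=34}^{120} k³ = 52707600 - 314721 = 52392879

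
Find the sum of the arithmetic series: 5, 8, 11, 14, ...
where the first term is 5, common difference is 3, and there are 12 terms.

Sₙ = n/2 × (first + last)
Last term = a + (n-1)d = 5 + (12-1)×3 = 38
S_12 = 12/2 × (5 + 38)
S_12 = 12/2 × 43 = 258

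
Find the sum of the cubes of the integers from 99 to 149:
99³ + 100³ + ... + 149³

Use ∑_{k=1}^{n} k³ = [n(n+1)/2]², then subtract the first 98 terms.
∑_{k=1}^{149} k³ = [149×150/2]² = 11175² = 124880625
∑_{k=1}^{98} k³ = [98×99/2]² = 4851² = 23532201
∑_{k=99}^{149} k³ = 124880625 - 23532201 = 101348424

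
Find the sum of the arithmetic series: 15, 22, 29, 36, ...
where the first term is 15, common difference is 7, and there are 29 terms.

Sₙ = n/2 × (first + last)
Last term = a + (n-1)d = 15 + (29-1)×7 = 211
S_29 = 29/2 × (15 + 211)
S_29 = 29/2 × 226 = 3277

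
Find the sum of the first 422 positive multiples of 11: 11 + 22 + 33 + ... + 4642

Factor out 11: = 11(1 + 2 + ... + 422) = 11 × n(n+1)/2
= 11 × 422×423/2
= 11 × 89253
= 981783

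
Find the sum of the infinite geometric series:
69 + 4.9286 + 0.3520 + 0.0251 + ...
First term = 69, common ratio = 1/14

For |r| < 1, S = a / (1 - r)
S = 69 / (1 - (1/14))
S = 69 / (13/14)
S = 966/13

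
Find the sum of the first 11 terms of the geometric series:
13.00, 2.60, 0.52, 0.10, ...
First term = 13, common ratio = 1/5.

Sₙ = a(1 - rⁿ) / (1 - r)
S_11 = 13(1 - (1/5)^11) / (1 - (1/5))
S_11 = 13(1 - (1/48828125)) / (4/5)
S_11 = 158691403/9765625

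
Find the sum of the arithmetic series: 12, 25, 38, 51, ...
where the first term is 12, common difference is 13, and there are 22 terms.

Sₙ = n/2 × (first + last)
Last term = a + (n-1)d = 12 + (22-1)×13 = 285
S_22 = 22/2 × (12 + 285)
S_22 = 22/2 × 297 = 3267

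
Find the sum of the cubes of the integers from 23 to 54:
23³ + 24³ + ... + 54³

Use ∑_{k=1}^{n} k³ = [n(n+1)/2]², then subtract the first 22 terms.
∑_{k=1}^{54} k³ = [54×55/2]² = 1485² = 2205225
∑_{k=1}^{22} k³ = [22×23/2]² = 253² = 64009
∑_{k=23}^{54} k³ = 2205225 - 64009 = 2141216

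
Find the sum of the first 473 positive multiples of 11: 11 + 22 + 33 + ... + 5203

Factor out 11: = 11(1 + 2 + ... + 473) = 11 × n(n+1)/2
= 11 × 473×474/2
= 11 × 112101
= 1233111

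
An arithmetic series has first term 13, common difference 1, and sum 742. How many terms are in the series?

Using S = n/2 × [2a + (n-1)d]
742 = n/2 × [2(13) + (n-1)(1)]
742 = n/2 × [26 + 1n - 1]
1484 = n × [25 + 1n]
1n² + (25)n - 1484 = 0
Discriminant: Δ = (25)² - 4(1)(-1484) = 625 + 5936 = 6561
√Δ = 81
n = [-(25) + √Δ] / (2·1) = (-25 + 81) / 2 = 56 / 2 = 28
(The negative root is discarded since n must be a positive integer.)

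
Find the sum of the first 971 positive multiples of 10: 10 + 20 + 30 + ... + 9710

Factor out 10: = 10(1 + 2 + ... + 971) = 10 × n(n+1)/2
= 10 × 971×972/2
= 10 × 471906
= 4719060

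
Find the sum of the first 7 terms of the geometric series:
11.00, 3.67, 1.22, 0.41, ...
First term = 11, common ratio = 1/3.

Sₙ = a(1 - rⁿ) / (1 - r)
S_7 = 11(1 - (1/3)^7) / (1 - (1/3))
S_7 = 11(1 - (1/2187)) / (2/3)
S_7 = 12023/729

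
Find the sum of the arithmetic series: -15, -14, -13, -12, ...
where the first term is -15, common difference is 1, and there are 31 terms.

Sₙ = n/2 × (first + last)
Last term = a + (n-1)d = -15 + (31-1)×1 = 15
S_31 = 31/2 × (-15 + 15)
S_31 = 31/2 × 0 = 0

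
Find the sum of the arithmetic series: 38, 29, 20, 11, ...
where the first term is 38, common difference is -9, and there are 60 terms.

Sₙ = n/2 × (first + last)
Last term = a + (n-1)d = 38 + (60-1)×(-9) = -493
S_60 = 60/2 × (38 + (-493))
S_60 = 60/2 × (-455) = -13650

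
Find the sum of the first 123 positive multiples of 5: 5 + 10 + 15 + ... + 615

Factor out 5: = 5(1 + 2 + ... + 123) = 5 × n(n+1)/2
= 5 × 123×124/2
= 5 × 7626
= 38130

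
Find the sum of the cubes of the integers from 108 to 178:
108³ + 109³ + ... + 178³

Use ∑_{k=1}^{n} k³ = [n(n+1)/2]², then subtract the first 107 terms.
∑_{k=1}^{178} k³ = [178×179/2]² = 15931² = 253796761
∑_{k=1}^{107} k³ = [107×108/2]² = 5778² = 33385284
∑_{k=108}^{178} k³ = 253796761 - 33385284 = 220411477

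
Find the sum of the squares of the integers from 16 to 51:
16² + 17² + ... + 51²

Use ∑_{k=1}^{n} k² = n(n+1)(2n+1)/6, then subtract the first 15 terms.
∑_{k=1}^{51} k² = 51×52×103/6 = 45526
∑_{k=1}^{15} k² = 15×16×31/6 = 1240
∑_{k=16}^{51} k² = 45526 - 1240 = 44286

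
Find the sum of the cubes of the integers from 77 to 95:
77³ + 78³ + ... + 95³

Use ∑_{k=1}^{n} k³ = [n(n+1)/2]², then subtract the first 76 terms.
∑_{k=1}^{95} k³ = [95×96/2]² = 4560² = 20793600
∑_{k=1}^{76} k³ = [76×77/2]² = 2926² = 8561476
∑_{k=77}^{95} k³ = 20793600 - 8561476 = 12232124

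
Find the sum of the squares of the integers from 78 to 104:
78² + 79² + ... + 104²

Use ∑_{k=1}^{n} k² = n(n+1)(2n+1)/6, then subtract the first 77 terms.
∑_{k=1}^{104} k² = 104×105×209/6 = 380380
∑_{k=1}^{77} k² = 77×78×155/6 = 155155
∑_{k=78}^{104} k² = 380380 - 155155 = 225225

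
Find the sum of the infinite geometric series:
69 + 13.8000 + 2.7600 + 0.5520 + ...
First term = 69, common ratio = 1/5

For |r| < 1, S = a / (1 - r)
S = 69 / (1 - (1/5))
S = 69 / (4/5)
S = 345/4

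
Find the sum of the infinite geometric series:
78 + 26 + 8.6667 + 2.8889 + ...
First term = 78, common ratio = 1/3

For |r| < 1, S = a / (1 - r)
S = 78 / (1 - (1/3))
S = 78 / (2/3)
S = 117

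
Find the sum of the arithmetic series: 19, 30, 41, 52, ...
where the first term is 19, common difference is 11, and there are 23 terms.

Sₙ = n/2 × (first + last)
Last term = a + (n-1)d = 19 + (23-1)×11 = 261
S_23 = 23/2 × (19 + 261)
S_23 = 23/2 × 280 = 3220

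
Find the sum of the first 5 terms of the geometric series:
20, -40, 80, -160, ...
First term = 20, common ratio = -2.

Sₙ = a(1 - rⁿ) / (1 - r)
S_5 = 20(1 - (-2)^5) / (1 - (-2))
S_5 = 20(1 - (-32)) / (3)
S_5 = 220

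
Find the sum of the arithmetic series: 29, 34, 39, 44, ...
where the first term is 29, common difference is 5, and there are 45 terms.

Sₙ = n/2 × (first + last)
Last term = a + (n-1)d = 29 + (45-1)×5 = 249
S_45 = 45/2 × (29 + 249)
S_45 = 45/2 × 278 = 6255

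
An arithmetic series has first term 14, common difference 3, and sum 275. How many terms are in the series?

Using S = n/2 × [2a + (n-1)d]
275 = n/2 × [2(14) + (n-1)(3)]
275 = n/2 × [28 + 3n - 3]
550 = n × [25 + 3n]
3n² + (25)n - 550 = 0
Discriminant: Δ = (25)² - 4(3)(-550) = 625 + 6600 = 7225
√Δ = 85
n = [-(25) + √Δ] / (2·3) = (-25 + 85) / 6 = 60 / 6 = 10
(The negative root is discarded since n must be a positive integer.)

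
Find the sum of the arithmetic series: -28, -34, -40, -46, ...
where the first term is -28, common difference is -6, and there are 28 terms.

Sₙ = n/2 × (first + last)
Last term = a + (n-1)d = -28 + (28-1)×(-6) = -190
S_28 = 28/2 × (-28 + (-190))
S_28 = 28/2 × (-218) = -3052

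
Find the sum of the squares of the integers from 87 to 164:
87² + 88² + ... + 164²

Use ∑_{k=1}^{n} k² = n(n+1)(2n+1)/6, then subtract the first 86 terms.
∑_{k=1}^{164} k² = 164×165×329/6 = 1483790
∑_{k=1}^{86} k² = 86×87×173/6 = 215731
∑_{k=87}^{164} k² = 1483790 - 215731 = 1268059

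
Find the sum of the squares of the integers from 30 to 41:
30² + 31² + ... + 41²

Use ∑_{k=1}^{n} k² = n(n+1)(2n+1)/6, then subtract the first 29 terms.
∑_{k=1}^{41} k² = 41×42×83/6 = 23821
∑_{k=1}^{29} k² = 29×30×59/6 = 8555
∑_{k=30}^{41} k² = 23821 - 8555 = 15266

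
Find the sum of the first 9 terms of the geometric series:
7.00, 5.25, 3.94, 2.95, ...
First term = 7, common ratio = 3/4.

Sₙ = a(1 - rⁿ) / (1 - r)
S_9 = 7(1 - (3/4)^9) / (1 - (3/4))
S_9 = 7(1 - (19683/262144)) / (1/4)
S_9 = 1697227/65536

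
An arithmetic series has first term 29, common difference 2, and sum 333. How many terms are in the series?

Using S = n/2 × [2a + (n-1)d]
333 = n/2 × [2(29) + (n-1)(2)]
333 = n/2 × [58 + 2n - 2]
666 = n × [56 + 2n]
2n² + (56)n - 666 = 0
Discriminant: Δ = (56)² - 4(2)(-666) = 3136 + 5328 = 8464
√Δ = 92
n = [-(56) + √Δ] / (2·2) = (-56 + 92) / 4 = 36 / 4 = 9
(The negative root is discarded since n must be a positive integer.)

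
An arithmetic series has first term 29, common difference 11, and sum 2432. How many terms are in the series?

Using S = n/2 × [2a + (n-1)d]
2432 = n/2 × [2(29) + (n-1)(11)]
2432 = n/2 × [58 + 11n - 11]
4864 = n × [47 + 11n]
11n² + (47)n - 4864 = 0
Discriminant: Δ = (47)² - 4(11)(-4864) = 2209 + 214016 = 216225
√Δ = 465
n = [-(47) + √Δ] / (2·11) = (-47 + 465) / 22 = 418 / 22 = 19
(The negative root is discarded since n must be a positive integer.)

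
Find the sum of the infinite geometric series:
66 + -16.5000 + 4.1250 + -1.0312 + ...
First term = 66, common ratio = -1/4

For |r| < 1, S = a / (1 - r)
S = 66 / (1 - (-1/4))
S = 66 / (5/4)
S = 264/5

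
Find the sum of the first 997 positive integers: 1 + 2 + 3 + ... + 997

Formula: ∑k = n(n+1)/2
= 997×998/2
= 995006/2
= 497503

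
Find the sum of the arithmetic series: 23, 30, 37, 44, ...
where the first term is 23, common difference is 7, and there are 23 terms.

Sₙ = n/2 × (first + last)
Last term = a + (n-1)d = 23 + (23-1)×7 = 177
S_23 = 23/2 × (23 + 177)
S_23 = 23/2 × 200 = 2300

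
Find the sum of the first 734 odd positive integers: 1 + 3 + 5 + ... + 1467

Sum of first n odd numbers = n²
= 734²
= 538756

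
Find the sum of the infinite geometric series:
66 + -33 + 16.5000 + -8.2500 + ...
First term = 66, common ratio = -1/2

For |r| < 1, S = a / (1 - r)
S = 66 / (1 - (-1/2))
S = 66 / (3/2)
S = 44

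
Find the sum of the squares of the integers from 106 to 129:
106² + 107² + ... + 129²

Use ∑_{k=1}^{n} k² = n(n+1)(2n+1)/6, then subtract the first 105 terms.
∑_{k=1}^{129} k² = 129×130×259/6 = 723905
∑_{k=1}^{105} k² = 105×106×211/6 = 391405
∑_{k=106}^{129} k² = 723905 - 391405 = 332500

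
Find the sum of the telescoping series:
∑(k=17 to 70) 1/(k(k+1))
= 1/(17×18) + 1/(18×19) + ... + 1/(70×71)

Partial fractions: 1/(k(k+1)) = 1/k - 1/(k+1)
The series telescopes:
= (1/17 - 1/18) + (1/18 - 1/19) + ... + (1/70 - 1/71)
= 1/17 - 1/71
= 54/1207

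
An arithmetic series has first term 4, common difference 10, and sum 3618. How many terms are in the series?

Using S = n/2 × [2a + (n-1)d]
3618 = n/2 × [2(4) + (n-1)(10)]
3618 = n/2 × [8 + 10n - 10]
7236 = n × [-2 + 10n]
10n² + (-2)n - 7236 = 0
Discriminant: Δ = (-2)² - 4(10)(-7236) = 4 + 289440 = 289444
√Δ = 538
n = [-(-2) + √Δ] / (2·10) = (2 + 538) / 20 = 540 / 20 = 27
(The negative root is discarded since n must be a positive integer.)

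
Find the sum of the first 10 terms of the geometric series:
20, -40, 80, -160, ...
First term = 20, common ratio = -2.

Sₙ = a(1 - rⁿ) / (1 - r)
S_10 = 20(1 - (-2)^10) / (1 - (-2))
S_10 = 20(1 - 1024) / (3)
S_10 = -6820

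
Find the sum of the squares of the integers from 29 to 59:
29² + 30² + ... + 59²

Use ∑_{k=1}^{n} k² = n(n+1)(2n+1)/6, then subtract the first 28 terms.
∑_{k=1}^{59} k² = 59×60×119/6 = 70210
∑_{k=1}^{28} k² = 28×29×57/6 = 7714
∑_{k=29}^{59} k² = 70210 - 7714 = 62496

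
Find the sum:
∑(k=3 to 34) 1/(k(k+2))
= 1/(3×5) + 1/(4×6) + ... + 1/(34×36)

Partial fractions: 1/(k(k+2)) = (1/2)[1/k - 1/(k+2)]
Telescoping leaves the first two and last two terms:
= (1/2)[1/3 + 1/4 - 1/35 - 1/36]
= 83/315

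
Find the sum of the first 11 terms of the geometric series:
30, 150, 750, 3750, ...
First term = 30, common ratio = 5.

Sₙ = a(1 - rⁿ) / (1 - r)
S_11 = 30(1 - 5^11) / (1 - 5)
S_11 = 30(1 - 48828125) / (-4)
S_11 = 366210930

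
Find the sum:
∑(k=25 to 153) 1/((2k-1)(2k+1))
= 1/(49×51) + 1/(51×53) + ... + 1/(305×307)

Partial fractions: 1/((2k-1)(2k+1)) = (1/2)[1/(2k-1) - 1/(2k+1)]
The series telescopes:
= (1/2)[1/49 - 1/307]
= 129/15043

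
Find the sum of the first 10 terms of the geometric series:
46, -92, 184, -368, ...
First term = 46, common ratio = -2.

Sₙ = a(1 - rⁿ) / (1 - r)
S_10 = 46(1 - (-2)^10) / (1 - (-2))
S_10 = 46(1 - 1024) / (3)
S_10 = -15686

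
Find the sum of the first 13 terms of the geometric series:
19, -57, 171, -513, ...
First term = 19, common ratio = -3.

Sₙ = a(1 - rⁿ) / (1 - r)
S_13 = 19(1 - (-3)^13) / (1 - (-3))
S_13 = 19(1 - (-1594323)) / (4)
S_13 = 7573039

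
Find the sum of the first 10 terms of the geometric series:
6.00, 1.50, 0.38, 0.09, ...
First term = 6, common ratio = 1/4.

Sₙ = a(1 - rⁿ) / (1 - r)
S_10 = 6(1 - (1/4)^10) / (1 - (1/4))
S_10 = 6(1 - (1/1048576)) / (3/4)
S_10 = 1048575/131072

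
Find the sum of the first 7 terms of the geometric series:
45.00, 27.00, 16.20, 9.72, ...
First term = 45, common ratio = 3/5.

Sₙ = a(1 - rⁿ) / (1 - r)
S_7 = 45(1 - (3/5)^7) / (1 - (3/5))
S_7 = 45(1 - (2187/78125)) / (2/5)
S_7 = 341721/3125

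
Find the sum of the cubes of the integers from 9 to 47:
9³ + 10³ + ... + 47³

Use ∑_{k=1}^{n} k³ = [n(n+1)/2]², then subtract the first 8 terms.
∑_{k=1}^{47} k³ = [47×48/2]² = 1128² = 1272384
∑_{k=1}^{8} k³ = [8×9/2]² = 36² = 1296
∑_{k=9}^{47} k³ = 1272384 - 1296 = 1271088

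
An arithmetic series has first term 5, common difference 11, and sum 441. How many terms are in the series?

Using S = n/2 × [2a + (n-1)d]
441 = n/2 × [2(5) + (n-1)(11)]
441 = n/2 × [10 + 11n - 11]
882 = n × [-1 + 11n]
11n² + (-1)n - 882 = 0
Discriminant: Δ = (-1)² - 4(11)(-882) = 1 + 38808 = 38809
√Δ = 197
n = [-(-1) + √Δ] / (2·11) = (1 + 197) / 22 = 198 / 22 = 9
(The negative root is discarded since n must be a positive integer.)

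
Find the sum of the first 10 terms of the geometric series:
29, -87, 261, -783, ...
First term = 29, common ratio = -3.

Sₙ = a(1 - rⁿ) / (1 - r)
S_10 = 29(1 - (-3)^10) / (1 - (-3))
S_10 = 29(1 - 59049) / (4)
S_10 = -428098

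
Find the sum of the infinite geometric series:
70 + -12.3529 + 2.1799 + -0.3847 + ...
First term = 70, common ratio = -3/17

For |r| < 1, S = a / (1 - r)
S = 70 / (1 - (-3/17))
S = 70 / (20/17)
S = 119/2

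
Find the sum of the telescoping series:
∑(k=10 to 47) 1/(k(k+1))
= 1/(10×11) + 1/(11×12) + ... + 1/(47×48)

Partial fractions: 1/(k(k+1)) = 1/k - 1/(k+1)
The series telescopes:
= (1/10 - 1/11) + (1/11 - 1/12) + ... + (1/47 - 1/48)
= 1/10 - 1/48
= 19/240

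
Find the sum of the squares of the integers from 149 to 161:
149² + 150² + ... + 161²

Use ∑_{k=1}^{n} k² = n(n+1)(2n+1)/6, then subtract the first 148 terms.
∑_{k=1}^{161} k² = 161×162×323/6 = 1404081
∑_{k=1}^{148} k² = 148×149×297/6 = 1091574
∑_{k=149}^{161} k² = 1404081 - 1091574 = 312507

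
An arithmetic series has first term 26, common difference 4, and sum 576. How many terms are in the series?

Using S = n/2 × [2a + (n-1)d]
576 = n/2 × [2(26) + (n-1)(4)]
576 = n/2 × [52 + 4n - 4]
1152 = n × [48 + 4n]
4n² + (48)n - 1152 = 0
Discriminant: Δ = (48)² - 4(4)(-1152) = 2304 + 18432 = 20736
√Δ = 144
n = [-(48) + √Δ] / (2·4) = (-48 + 144) / 8 = 96 / 8 = 12
(The negative root is discarded since n must be a positive integer.)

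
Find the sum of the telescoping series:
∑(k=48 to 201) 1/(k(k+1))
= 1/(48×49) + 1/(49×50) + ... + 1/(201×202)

Partial fractions: 1/(k(k+1)) = 1/k - 1/(k+1)
The series telescopes:
= (1/48 - 1/49) + (1/49 - 1/50) + ... + (1/201 - 1/202)
= 1/48 - 1/202
= 77/4848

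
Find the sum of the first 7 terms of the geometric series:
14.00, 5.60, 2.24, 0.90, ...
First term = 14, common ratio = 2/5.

Sₙ = a(1 - rⁿ) / (1 - r)
S_7 = 14(1 - (2/5)^7) / (1 - (2/5))
S_7 = 14(1 - (128/78125)) / (3/5)
S_7 = 363986/15625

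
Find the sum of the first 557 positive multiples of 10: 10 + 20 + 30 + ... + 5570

Factor out 10: = 10(1 + 2 + ... + 557) = 10 × n(n+1)/2
= 10 × 557×558/2
= 10 × 155403
= 1554030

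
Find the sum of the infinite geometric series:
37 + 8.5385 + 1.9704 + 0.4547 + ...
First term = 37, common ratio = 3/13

For |r| < 1, S = a / (1 - r)
S = 37 / (1 - (3/13))
S = 37 / (10/13)
S = 481/10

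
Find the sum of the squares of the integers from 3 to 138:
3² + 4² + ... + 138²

Use ∑_{k=1}^{n} k² = n(n+1)(2n+1)/6, then subtract the first 2 terms.
∑_{k=1}^{138} k² = 138×139×277/6 = 885569
∑_{k=1}^{2} k² = 2×3×5/6 = 5
∑_{k=3}^{138} k² = 885569 - 5 = 885564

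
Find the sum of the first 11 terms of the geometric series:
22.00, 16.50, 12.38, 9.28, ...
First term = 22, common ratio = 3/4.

Sₙ = a(1 - rⁿ) / (1 - r)
S_11 = 22(1 - (3/4)^11) / (1 - (3/4))
S_11 = 22(1 - (177147/4194304)) / (1/4)
S_11 = 44188727/524288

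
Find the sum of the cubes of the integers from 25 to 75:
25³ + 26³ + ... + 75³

Use ∑_{k=1}^{n} k³ = [n(n+1)/2]², then subtract the first 24 terms.
∑_{k=1}^{75} k³ = [75×76/2]² = 2850² = 8122500
∑_{k=1}^{24} k³ = [24×25/2]² = 300² = 90000
∑_{k=25}^{75} k³ = 8122500 - 90000 = 8032500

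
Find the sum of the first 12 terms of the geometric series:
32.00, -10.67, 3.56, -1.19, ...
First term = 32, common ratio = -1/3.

Sₙ = a(1 - rⁿ) / (1 - r)
S_12 = 32(1 - (-1/3)^12) / (1 - (-1/3))
S_12 = 32(1 - (1/531441)) / (4/3)
S_12 = 4251520/177147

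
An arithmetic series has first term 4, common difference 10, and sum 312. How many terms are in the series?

Using S = n/2 × [2a + (n-1)d]
312 = n/2 × [2(4) + (n-1)(10)]
312 = n/2 × [8 + 10n - 10]
624 = n × [-2 + 10n]
10n² + (-2)n - 624 = 0
Discriminant: Δ = (-2)² - 4(10)(-624) = 4 + 24960 = 24964
√Δ = 158
n = [-(-2) + √Δ] / (2·10) = (2 + 158) / 20 = 160 / 20 = 8
(The negative root is discarded since n must be a positive integer.)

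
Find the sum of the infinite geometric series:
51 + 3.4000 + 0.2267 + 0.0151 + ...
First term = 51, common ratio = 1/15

For |r| < 1, S = a / (1 - r)
S = 51 / (1 - (1/15))
S = 51 / (14/15)
S = 765/14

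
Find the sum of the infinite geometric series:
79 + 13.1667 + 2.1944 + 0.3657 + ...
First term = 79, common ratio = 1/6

For |r| < 1, S = a / (1 - r)
S = 79 / (1 - (1/6))
S = 79 / (5/6)
S = 474/5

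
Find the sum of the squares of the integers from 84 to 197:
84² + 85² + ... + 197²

Use ∑_{k=1}^{n} k² = n(n+1)(2n+1)/6, then subtract the first 83 terms.
∑_{k=1}^{197} k² = 197×198×395/6 = 2567895
∑_{k=1}^{83} k² = 83×84×167/6 = 194054
∑_{k=84}^{197} k² = 2567895 - 194054 = 2373841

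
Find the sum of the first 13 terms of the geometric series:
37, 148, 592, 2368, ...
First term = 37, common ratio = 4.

Sₙ = a(1 - rⁿ) / (1 - r)
S_13 = 37(1 - 4^13) / (1 - 4)
S_13 = 37(1 - 67108864) / (-3)
S_13 = 827675977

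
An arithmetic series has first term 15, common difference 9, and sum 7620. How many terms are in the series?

Using S = n/2 × [2a + (n-1)d]
7620 = n/2 × [2(15) + (n-1)(9)]
7620 = n/2 × [30 + 9n - 9]
15240 = n × [21 + 9n]
9n² + (21)n - 15240 = 0
Discriminant: Δ = (21)² - 4(9)(-15240) = 441 + 548640 = 549081
√Δ = 741
n = [-(21) + √Δ] / (2·9) = (-21 + 741) / 18 = 720 / 18 = 40
(The negative root is discarded since n must be a positive integer.)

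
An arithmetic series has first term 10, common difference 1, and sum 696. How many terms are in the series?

Using S = n/2 × [2a + (n-1)d]
696 = n/2 × [2(10) + (n-1)(1)]
696 = n/2 × [20 + 1n - 1]
1392 = n × [19 + 1n]
1n² + (19)n - 1392 = 0
Discriminant: Δ = (19)² - 4(1)(-1392) = 361 + 5568 = 5929
√Δ = 77
n = [-(19) + √Δ] / (2·1) = (-19 + 77) / 2 = 58 / 2 = 29
(The negative root is discarded since n must be a positive integer.)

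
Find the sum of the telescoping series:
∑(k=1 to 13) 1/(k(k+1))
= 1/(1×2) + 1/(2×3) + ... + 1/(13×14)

Partial fractions: 1/(k(k+1)) = 1/k - 1/(k+1)
The series telescopes:
= (1/1 - 1/2) + (1/2 - 1/3) + ... + (1/13 - 1/14)
= 1/1 - 1/14
= 13/14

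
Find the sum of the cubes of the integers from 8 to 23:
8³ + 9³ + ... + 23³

Use ∑_{k=1}^{n} k³ = [n(n+1)/2]², then subtract the first 7 terms.
∑_{k=1}^{23} k³ = [23×24/2]² = 276² = 76176
∑_{k=1}^{7} k³ = [7×8/2]² = 28² = 784
∑_{k=8}^{23} k³ = 76176 - 784 = 75392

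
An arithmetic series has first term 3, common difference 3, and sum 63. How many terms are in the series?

Using S = n/2 × [2a + (n-1)d]
63 = n/2 × [2(3) + (n-1)(3)]
63 = n/2 × [6 + 3n - 3]
126 = n × [3 + 3n]
3n² + (3)n - 126 = 0
Discriminant: Δ = (3)² - 4(3)(-126) = 9 + 1512 = 1521
√Δ = 39
n = [-(3) + √Δ] / (2·3) = (-3 + 39) / 6 = 36 / 6 = 6
(The negative root is discarded since n must be a positive integer.)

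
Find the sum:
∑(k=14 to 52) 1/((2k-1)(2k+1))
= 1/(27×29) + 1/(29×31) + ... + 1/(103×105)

Partial fractions: 1/((2k-1)(2k+1)) = (1/2)[1/(2k-1) - 1/(2k+1)]
The series telescopes:
= (1/2)[1/27 - 1/105]
= 13/945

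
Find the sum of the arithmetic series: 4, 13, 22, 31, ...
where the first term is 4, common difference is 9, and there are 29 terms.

Sₙ = n/2 × (first + last)
Last term = a + (n-1)d = 4 + (29-1)×9 = 256
S_29 = 29/2 × (4 + 256)
S_29 = 29/2 × 260 = 3770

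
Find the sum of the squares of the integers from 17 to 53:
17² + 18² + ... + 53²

Use ∑_{k=1}^{n} k² = n(n+1)(2n+1)/6, then subtract the first 16 terms.
∑_{k=1}^{53} k² = 53×54×107/6 = 51039
∑_{k=1}^{16} k² = 16×17×33/6 = 1496
∑_{k=17}^{53} k² = 51039 - 1496 = 49543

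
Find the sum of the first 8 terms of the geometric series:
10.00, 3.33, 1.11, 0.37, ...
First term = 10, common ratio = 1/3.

Sₙ = a(1 - rⁿ) / (1 - r)
S_8 = 10(1 - (1/3)^8) / (1 - (1/3))
S_8 = 10(1 - (1/6561)) / (2/3)
S_8 = 32800/2187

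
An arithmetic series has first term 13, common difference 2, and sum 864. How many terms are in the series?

Using S = n/2 × [2a + (n-1)d]
864 = n/2 × [2(13) + (n-1)(2)]
864 = n/2 × [26 + 2n - 2]
1728 = n × [24 + 2n]
2n² + (24)n - 1728 = 0
Discriminant: Δ = (24)² - 4(2)(-1728) = 576 + 13824 = 14400
√Δ = 120
n = [-(24) + √Δ] / (2·2) = (-24 + 120) / 4 = 96 / 4 = 24
(The negative root is discarded since n must be a positive integer.)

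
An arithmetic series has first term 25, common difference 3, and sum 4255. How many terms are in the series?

Using S = n/2 × [2a + (n-1)d]
4255 = n/2 × [2(25) + (n-1)(3)]
4255 = n/2 × [50 + 3n - 3]
8510 = n × [47 + 3n]
3n² + (47)n - 8510 = 0
Discriminant: Δ = (47)² - 4(3)(-8510) = 2209 + 102120 = 104329
√Δ = 323
n = [-(47) + √Δ] / (2·3) = (-47 + 323) / 6 = 276 / 6 = 46
(The negative root is discarded since n must be a positive integer.)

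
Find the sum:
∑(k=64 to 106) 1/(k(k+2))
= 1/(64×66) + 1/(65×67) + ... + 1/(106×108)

Partial fractions: 1/(k(k+2)) = (1/2)[1/k - 1/(k+2)]
Telescoping leaves the first two and last two terms:
= (1/2)[1/64 + 1/65 - 1/107 - 1/108]
= 149081/24036480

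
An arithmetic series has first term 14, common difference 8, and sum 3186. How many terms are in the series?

Using S = n/2 × [2a + (n-1)d]
3186 = n/2 × [2(14) + (n-1)(8)]
3186 = n/2 × [28 + 8n - 8]
6372 = n × [20 + 8n]
8n² + (20)n - 6372 = 0
Discriminant: Δ = (20)² - 4(8)(-6372) = 400 + 203904 = 204304
√Δ = 452
n = [-(20) + √Δ] / (2·8) = (-20 + 452) / 16 = 432 / 16 = 27
(The negative root is discarded since n must be a positive integer.)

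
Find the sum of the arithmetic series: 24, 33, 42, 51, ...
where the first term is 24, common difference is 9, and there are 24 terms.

Sₙ = n/2 × (first + last)
Last term = a + (n-1)d = 24 + (24-1)×9 = 231
S_24 = 24/2 × (24 + 231)
S_24 = 24/2 × 255 = 3060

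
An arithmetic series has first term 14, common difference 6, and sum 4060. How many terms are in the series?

Using S = n/2 × [2a + (n-1)d]
4060 = n/2 × [2(14) + (n-1)(6)]
4060 = n/2 × [28 + 6n - 6]
8120 = n × [22 + 6n]
6n² + (22)n - 8120 = 0
Discriminant: Δ = (22)² - 4(6)(-8120) = 484 + 194880 = 195364
√Δ = 442
n = [-(22) + √Δ] / (2·6) = (-22 + 442) / 12 = 420 / 12 = 35
(The negative root is discarded since n must be a positive integer.)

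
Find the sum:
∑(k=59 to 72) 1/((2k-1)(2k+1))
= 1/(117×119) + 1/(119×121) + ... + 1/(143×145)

Partial fractions: 1/((2k-1)(2k+1)) = (1/2)[1/(2k-1) - 1/(2k+1)]
The series telescopes:
= (1/2)[1/117 - 1/145]
= 14/16965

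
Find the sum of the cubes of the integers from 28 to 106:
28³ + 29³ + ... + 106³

Use ∑_{k=1}^{n} k³ = [n(n+1)/2]², then subtract the first 27 terms.
∑_{k=1}^{106} k³ = [106×107/2]² = 5671² = 32160241
∑_{k=1}^{27} k³ = [27×28/2]² = 378² = 142884
∑_{k=28}^{106} k³ = 32160241 - 142884 = 32017357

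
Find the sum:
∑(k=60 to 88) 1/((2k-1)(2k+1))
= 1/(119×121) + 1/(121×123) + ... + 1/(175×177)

Partial fractions: 1/((2k-1)(2k+1)) = (1/2)[1/(2k-1) - 1/(2k+1)]
The series telescopes:
= (1/2)[1/119 - 1/177]
= 29/21063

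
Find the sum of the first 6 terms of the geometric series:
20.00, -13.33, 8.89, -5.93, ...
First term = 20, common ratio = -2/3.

Sₙ = a(1 - rⁿ) / (1 - r)
S_6 = 20(1 - (-2/3)^6) / (1 - (-2/3))
S_6 = 20(1 - (64/729)) / (5/3)
S_6 = 2660/243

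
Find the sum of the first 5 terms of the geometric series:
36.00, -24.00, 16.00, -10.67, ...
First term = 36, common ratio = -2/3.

Sₙ = a(1 - rⁿ) / (1 - r)
S_5 = 36(1 - (-2/3)^5) / (1 - (-2/3))
S_5 = 36(1 - (-32/243)) / (5/3)
S_5 = 220/9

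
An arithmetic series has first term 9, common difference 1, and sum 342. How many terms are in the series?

Using S = n/2 × [2a + (n-1)d]
342 = n/2 × [2(9) + (n-1)(1)]
342 = n/2 × [18 + 1n - 1]
684 = n × [17 + 1n]
1n² + (17)n - 684 = 0
Discriminant: Δ = (17)² - 4(1)(-684) = 289 + 2736 = 3025
√Δ = 55
n = [-(17) + √Δ] / (2·1) = (-17 + 55) / 2 = 38 / 2 = 19
(The negative root is discarded since n must be a positive integer.)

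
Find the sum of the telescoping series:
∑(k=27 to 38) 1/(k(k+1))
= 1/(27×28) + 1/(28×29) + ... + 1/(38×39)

Partial fractions: 1/(k(k+1)) = 1/k - 1/(k+1)
The series telescopes:
= (1/27 - 1/28) + (1/28 - 1/29) + ... + (1/38 - 1/39)
= 1/27 - 1/39
= 4/351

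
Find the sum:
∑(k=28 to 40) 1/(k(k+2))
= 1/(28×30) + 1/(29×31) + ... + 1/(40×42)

Partial fractions: 1/(k(k+2)) = (1/2)[1/k - 1/(k+2)]
Telescoping leaves the first two and last two terms:
= (1/2)[1/28 + 1/29 - 1/41 - 1/42]
= 2197/199752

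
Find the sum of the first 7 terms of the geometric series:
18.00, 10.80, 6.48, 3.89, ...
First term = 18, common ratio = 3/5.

Sₙ = a(1 - rⁿ) / (1 - r)
S_7 = 18(1 - (3/5)^7) / (1 - (3/5))
S_7 = 18(1 - (2187/78125)) / (2/5)
S_7 = 683442/15625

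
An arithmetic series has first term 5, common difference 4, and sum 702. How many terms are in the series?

Using S = n/2 × [2a + (n-1)d]
702 = n/2 × [2(5) + (n-1)(4)]
702 = n/2 × [10 + 4n - 4]
1404 = n × [6 + 4n]
4n² + (6)n - 1404 = 0
Discriminant: Δ = (6)² - 4(4)(-1404) = 36 + 22464 = 22500
√Δ = 150
n = [-(6) + √Δ] / (2·4) = (-6 + 150) / 8 = 144 / 8 = 18
(The negative root is discarded since n must be a positive integer.)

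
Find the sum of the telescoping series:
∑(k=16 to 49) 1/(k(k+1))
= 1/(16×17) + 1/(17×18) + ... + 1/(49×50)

Partial fractions: 1/(k(k+1)) = 1/k - 1/(k+1)
The series telescopes:
= (1/16 - 1/17) + (1/17 - 1/18) + ... + (1/49 - 1/50)
= 1/16 - 1/50
= 17/400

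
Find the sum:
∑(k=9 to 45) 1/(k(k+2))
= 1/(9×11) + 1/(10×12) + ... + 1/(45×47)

Partial fractions: 1/(k(k+2)) = (1/2)[1/k - 1/(k+2)]
Telescoping leaves the first two and last two terms:
= (1/2)[1/9 + 1/10 - 1/46 - 1/47]
= 8177/97290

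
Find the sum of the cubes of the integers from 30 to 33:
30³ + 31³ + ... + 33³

Use ∑_{k=1}^{n} k³ = [n(n+1)/2]², then subtract the first 29 terms.
∑_{k=1}^{33} k³ = [33×34/2]² = 561² = 314721
∑_{k=1}^{29} k³ = [29×30/2]² = 435² = 189225
∑_{k=30}^{33} k³ = 314721 - 189225 = 125496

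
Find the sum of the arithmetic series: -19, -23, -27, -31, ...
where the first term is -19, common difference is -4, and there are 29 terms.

Sₙ = n/2 × (first + last)
Last term = a + (n-1)d = -19 + (29-1)×(-4) = -131
S_29 = 29/2 × (-19 + (-131))
S_29 = 29/2 × (-150) = -2175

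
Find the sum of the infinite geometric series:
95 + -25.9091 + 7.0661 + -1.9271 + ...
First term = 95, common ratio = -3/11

For |r| < 1, S = a / (1 - r)
S = 95 / (1 - (-3/11))
S = 95 / (14/11)
S = 1045/14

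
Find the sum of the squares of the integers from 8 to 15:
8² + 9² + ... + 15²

Use ∑_{k=1}^{n} k² = n(n+1)(2n+1)/6, then subtract the first 7 terms.
∑_{k=1}^{15} k² = 15×16×31/6 = 1240
∑_{k=1}^{7} k² = 7×8×15/6 = 140
∑_{k=8}^{15} k² = 1240 - 140 = 1100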